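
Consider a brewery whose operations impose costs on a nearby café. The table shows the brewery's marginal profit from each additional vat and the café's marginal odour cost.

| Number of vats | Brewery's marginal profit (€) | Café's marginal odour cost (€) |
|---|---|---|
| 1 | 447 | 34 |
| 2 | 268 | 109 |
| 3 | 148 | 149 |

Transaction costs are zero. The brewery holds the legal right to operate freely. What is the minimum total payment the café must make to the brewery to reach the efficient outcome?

Left alone the brewery would choose level 3 (marginal profit stays positive).
Efficient level: k* = 2 (marginal profit ≥ marginal odour cost through 2).
The café must at least cover the brewery's forgone profit from cutting 3→2: 148 = 148.

€148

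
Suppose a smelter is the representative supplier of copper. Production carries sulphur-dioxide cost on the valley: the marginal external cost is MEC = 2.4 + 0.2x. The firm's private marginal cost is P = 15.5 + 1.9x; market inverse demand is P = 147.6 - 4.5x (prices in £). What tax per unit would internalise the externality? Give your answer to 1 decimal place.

Social marginal cost = private MC + MEC = 17.9 + 2.1x.
Set SMC = demand: 17.9 + 2.1x = 147.6 - 4.5x → x* = 19.6515.
The Pigouvian tax equals MEC at x*: 2.4 + 0.2×19.6515 = 6.3303.

tax = £6.3 per unit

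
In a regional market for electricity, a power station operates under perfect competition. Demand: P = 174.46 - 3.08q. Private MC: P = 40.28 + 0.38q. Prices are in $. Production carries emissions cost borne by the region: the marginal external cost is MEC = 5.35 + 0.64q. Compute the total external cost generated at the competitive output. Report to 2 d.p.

Market equilibrium (private): 40.28 + 0.38q = 174.46 - 3.08q → q_m = 38.7803.
Total external cost = ∫₀^{q_m} (5.35 + 0.64q) dq = 5.35×38.7803 + ½×0.64×38.7803² = 688.7263.

$688.73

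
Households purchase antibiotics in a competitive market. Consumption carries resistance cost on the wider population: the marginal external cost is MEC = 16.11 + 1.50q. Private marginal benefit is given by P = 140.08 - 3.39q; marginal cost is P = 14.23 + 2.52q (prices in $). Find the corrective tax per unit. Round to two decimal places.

Social marginal benefit = demand − MEC = 123.97 - 4.89q.
Set SMB = MC: 123.97 - 4.89q = 14.23 + 2.52q → q* = 14.8097.
The Pigouvian tax equals MEC at q*: 16.11 + 1.50×14.8097 = 38.3246.

tax = $38.32 per unit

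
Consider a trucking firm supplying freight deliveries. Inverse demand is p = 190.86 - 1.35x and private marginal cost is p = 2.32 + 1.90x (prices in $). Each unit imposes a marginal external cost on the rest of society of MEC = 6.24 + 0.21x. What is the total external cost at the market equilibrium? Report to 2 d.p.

$715.37

Market equilibrium (private): 2.32 + 1.90x = 190.86 - 1.35x → x_m = 58.0123.
Total external cost = ∫₀^{x_m} (6.24 + 0.21x) dx = 6.24×58.0123 + ½×0.21×58.0123² = 715.3666.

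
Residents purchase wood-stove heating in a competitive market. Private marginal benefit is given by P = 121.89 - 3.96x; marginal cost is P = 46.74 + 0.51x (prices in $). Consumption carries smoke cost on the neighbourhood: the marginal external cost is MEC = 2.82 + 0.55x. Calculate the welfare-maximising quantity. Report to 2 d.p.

Social marginal benefit = demand − MEC = 119.07 - 4.51x.
Set SMB = MC: 119.07 - 4.51x = 46.74 + 0.51x → x* = 14.4084.

x* = 14.41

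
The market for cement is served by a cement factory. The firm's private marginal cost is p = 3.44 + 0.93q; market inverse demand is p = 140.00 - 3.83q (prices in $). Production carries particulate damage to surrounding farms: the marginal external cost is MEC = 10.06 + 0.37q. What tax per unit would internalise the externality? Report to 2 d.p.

tax = $19.18 per unit

Social marginal cost = private MC + MEC = 13.50 + 1.30q.
Set SMC = demand: 13.50 + 1.30q = 140.00 - 3.83q → q* = 24.6589.
The Pigouvian tax equals MEC at q*: 10.06 + 0.37×24.6589 = 19.1838.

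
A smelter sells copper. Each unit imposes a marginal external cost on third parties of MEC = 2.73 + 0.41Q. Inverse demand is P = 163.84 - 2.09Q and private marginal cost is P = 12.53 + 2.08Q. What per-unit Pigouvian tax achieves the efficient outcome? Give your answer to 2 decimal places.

tax = 16.03 per unit

Social marginal cost = private MC + MEC = 15.26 + 2.49Q.
Set SMC = demand: 15.26 + 2.49Q = 163.84 - 2.09Q → Q* = 32.4410.
The Pigouvian tax equals MEC at Q*: 2.73 + 0.41×32.4410 = 16.0308.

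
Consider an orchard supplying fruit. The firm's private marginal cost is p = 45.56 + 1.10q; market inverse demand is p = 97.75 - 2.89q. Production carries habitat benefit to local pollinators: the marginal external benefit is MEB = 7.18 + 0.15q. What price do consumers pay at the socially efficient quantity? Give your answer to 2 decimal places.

P = 53.07

Social marginal cost = private MC − MEB = 38.38 + 0.95q.
Set SMC = demand: 38.38 + 0.95q = 97.75 - 2.89q → q* = 15.4609.
Consumer price on the demand curve at q*: 97.75 − 2.89×15.4609 = 53.0680.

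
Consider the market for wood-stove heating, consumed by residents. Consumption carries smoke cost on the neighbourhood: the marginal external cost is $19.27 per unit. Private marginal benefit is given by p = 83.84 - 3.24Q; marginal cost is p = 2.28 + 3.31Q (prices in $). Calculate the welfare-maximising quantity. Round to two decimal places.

Q* = 9.51

Social marginal benefit = demand − MEC = 64.57 - 3.24Q.
Set SMB = MC: 64.57 - 3.24Q = 2.28 + 3.31Q → Q* = 9.5099.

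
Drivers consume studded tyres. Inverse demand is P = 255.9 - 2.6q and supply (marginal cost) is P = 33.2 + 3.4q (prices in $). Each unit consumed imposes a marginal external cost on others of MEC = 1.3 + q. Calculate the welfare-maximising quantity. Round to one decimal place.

Social marginal benefit = demand − MEC = 254.6 - 3.6q.
Set SMB = MC: 254.6 - 3.6q = 33.2 + 3.4q → q* = 31.6286.

q* = 31.6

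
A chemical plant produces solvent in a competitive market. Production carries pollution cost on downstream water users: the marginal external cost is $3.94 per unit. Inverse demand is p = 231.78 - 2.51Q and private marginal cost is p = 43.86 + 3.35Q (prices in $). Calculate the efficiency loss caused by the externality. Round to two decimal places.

DWL = $1.32

Market equilibrium (private): 43.86 + 3.35Q = 231.78 - 2.51Q → Q_m = 32.0683.
Social marginal cost = private MC + MEC = 47.80 + 3.35Q.
Set SMC = demand: 47.80 + 3.35Q = 231.78 - 2.51Q → Q* = 31.3959.
The loss is the area between SMC and demand from Q* to Q_m; with linear curves that's a triangle of height MEC(Q_m).
DWL = ½ × 0.6724 × 3.9400 = 1.3246.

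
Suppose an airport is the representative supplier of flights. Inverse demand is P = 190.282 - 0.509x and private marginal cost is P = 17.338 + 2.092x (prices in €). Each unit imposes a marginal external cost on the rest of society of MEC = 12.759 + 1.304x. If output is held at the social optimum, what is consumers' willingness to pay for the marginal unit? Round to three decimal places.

P = €169.403

Social marginal cost = private MC + MEC = 30.097 + 3.396x.
Set SMC = demand: 30.097 + 3.396x = 190.282 - 0.509x → x* = 41.0205.
Consumer price on the demand curve at x*: 190.282 − 0.509×41.0205 = 169.4026.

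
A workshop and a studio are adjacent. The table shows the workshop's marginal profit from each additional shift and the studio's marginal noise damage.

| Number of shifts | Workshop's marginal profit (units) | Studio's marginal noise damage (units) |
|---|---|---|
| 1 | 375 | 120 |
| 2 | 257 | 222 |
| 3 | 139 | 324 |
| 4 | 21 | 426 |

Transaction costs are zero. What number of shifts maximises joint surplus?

Bargaining reaches the level where marginal profit last exceeds marginal noise damage.
That holds through level 2 (257 ≥ 222) but not at 3 (139 < 324).

2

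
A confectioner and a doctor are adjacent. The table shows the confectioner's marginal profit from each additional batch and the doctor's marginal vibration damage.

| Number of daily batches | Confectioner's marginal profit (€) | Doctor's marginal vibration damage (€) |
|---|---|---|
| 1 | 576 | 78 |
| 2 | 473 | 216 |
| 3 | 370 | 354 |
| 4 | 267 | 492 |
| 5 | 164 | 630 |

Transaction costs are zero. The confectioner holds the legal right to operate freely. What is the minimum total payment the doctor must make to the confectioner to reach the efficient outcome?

Left alone the confectioner would choose level 5 (marginal profit stays positive).
Efficient level: k* = 3 (marginal profit ≥ marginal vibration damage through 3).
The doctor must at least cover the confectioner's forgone profit from cutting 5→3: 267 + 164 = 431.

€431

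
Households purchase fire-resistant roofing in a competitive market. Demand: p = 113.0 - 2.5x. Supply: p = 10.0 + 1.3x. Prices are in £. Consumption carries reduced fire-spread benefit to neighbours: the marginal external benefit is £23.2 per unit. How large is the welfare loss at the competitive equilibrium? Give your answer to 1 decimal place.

Market equilibrium (private): 10.0 + 1.3x = 113.0 - 2.5x → x_m = 27.1053.
Social marginal benefit = demand + MEB = 136.2 - 2.5x.
Set SMB = MC: 136.2 - 2.5x = 10.0 + 1.3x → x* = 33.2105.
Height of the DWL triangle at x_m is SMB(x_m) − MC(x_m) = MEB(x_m) = 23.2000.
DWL = ½ × 6.1052 × 23.2000 = 70.8203.

DWL = £70.8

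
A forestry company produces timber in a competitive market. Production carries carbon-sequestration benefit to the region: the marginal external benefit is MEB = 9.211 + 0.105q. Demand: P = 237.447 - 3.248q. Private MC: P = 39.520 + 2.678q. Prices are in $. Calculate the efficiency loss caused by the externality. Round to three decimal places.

Market equilibrium (private): 39.520 + 2.678q = 237.447 - 3.248q → q_m = 33.3998.
Social marginal cost = private MC − MEB = 30.309 + 2.573q.
Set SMC = demand: 30.309 + 2.573q = 237.447 - 3.248q → q* = 35.5846.
Between q* and q_m the wedge demand − SMC runs linearly from 0 to MEB(q_m), so the loss is a triangle.
DWL = ½ × 2.1848 × 12.7180 = 13.8931.

DWL = $13.893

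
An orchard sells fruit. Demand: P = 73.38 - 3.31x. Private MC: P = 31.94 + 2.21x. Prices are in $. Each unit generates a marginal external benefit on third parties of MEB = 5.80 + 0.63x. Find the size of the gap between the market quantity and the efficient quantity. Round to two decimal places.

Market equilibrium (private): 31.94 + 2.21x = 73.38 - 3.31x → x_m = 7.5072.
Social marginal cost = private MC − MEB = 26.14 + 1.58x.
Set SMC = demand: 26.14 + 1.58x = 73.38 - 3.31x → x* = 9.6605.
Gap = |7.5072 − 9.6605| = 2.1533.

2.15 units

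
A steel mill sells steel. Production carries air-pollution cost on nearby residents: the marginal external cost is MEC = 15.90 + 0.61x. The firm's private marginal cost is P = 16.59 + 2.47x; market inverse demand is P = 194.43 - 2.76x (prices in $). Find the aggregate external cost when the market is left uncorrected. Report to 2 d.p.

$893.32

Market equilibrium (private): 16.59 + 2.47x = 194.43 - 2.76x → x_m = 34.0038.
Total external cost = ∫₀^{x_m} (15.90 + 0.61x) dx = 15.90×34.0038 + ½×0.61×34.0038² = 893.3192.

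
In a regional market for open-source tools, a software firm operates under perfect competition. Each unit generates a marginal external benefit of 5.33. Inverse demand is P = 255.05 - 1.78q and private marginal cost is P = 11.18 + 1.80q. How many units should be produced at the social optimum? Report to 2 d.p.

q* = 69.61

Social marginal cost = private MC − MEB = 5.85 + 1.80q.
Set SMC = demand: 5.85 + 1.80q = 255.05 - 1.78q → q* = 69.6089.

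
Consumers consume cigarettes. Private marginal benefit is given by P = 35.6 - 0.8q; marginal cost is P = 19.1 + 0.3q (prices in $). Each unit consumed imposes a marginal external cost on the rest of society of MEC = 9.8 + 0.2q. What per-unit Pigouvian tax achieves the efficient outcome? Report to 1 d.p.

Social marginal benefit = demand − MEC = 25.8 - q.
Set SMB = MC: 25.8 - q = 19.1 + 0.3q → q* = 5.1538.
The Pigouvian tax equals MEC at q*: 9.8 + 0.2×5.1538 = 10.8308.

tax = $10.8 per unit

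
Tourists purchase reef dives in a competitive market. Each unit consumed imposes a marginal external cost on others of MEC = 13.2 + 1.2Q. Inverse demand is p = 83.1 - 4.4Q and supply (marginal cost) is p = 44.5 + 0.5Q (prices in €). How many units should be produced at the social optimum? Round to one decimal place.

Q* = 4.2

Social marginal benefit = demand − MEC = 69.9 - 5.6Q.
Set SMB = MC: 69.9 - 5.6Q = 44.5 + 0.5Q → Q* = 4.1639.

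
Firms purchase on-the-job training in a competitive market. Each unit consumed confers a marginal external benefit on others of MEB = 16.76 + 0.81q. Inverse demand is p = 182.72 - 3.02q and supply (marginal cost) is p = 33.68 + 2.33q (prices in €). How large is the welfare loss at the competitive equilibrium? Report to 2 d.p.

DWL = €170.31

Market equilibrium (private): 33.68 + 2.33q = 182.72 - 3.02q → q_m = 27.8579.
Social marginal benefit = demand + MEB = 199.48 - 2.21q.
Set SMB = MC: 199.48 - 2.21q = 33.68 + 2.33q → q* = 36.5198.
The welfare-loss triangle has base |q_m − q*| and height MEB(q_m) (the vertical gap between SMB and MC is zero at q* and MEB at q_m).
DWL = ½ × 8.6619 × 39.3249 = 170.3142.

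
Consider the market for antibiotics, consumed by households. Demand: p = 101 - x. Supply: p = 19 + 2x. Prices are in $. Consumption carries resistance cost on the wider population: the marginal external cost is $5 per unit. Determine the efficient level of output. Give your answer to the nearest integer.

Social marginal benefit = demand − MEC = 96 - x.
Set SMB = MC: 96 - x = 19 + 2x → x* = 25.6667.

x* = 26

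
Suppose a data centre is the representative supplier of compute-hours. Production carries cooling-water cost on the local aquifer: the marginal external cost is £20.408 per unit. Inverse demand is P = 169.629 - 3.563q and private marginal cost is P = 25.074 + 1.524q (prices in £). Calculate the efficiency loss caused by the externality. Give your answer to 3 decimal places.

Market equilibrium (private): 25.074 + 1.524q = 169.629 - 3.563q → q_m = 28.4166.
Social marginal cost = private MC + MEC = 45.482 + 1.524q.
Set SMC = demand: 45.482 + 1.524q = 169.629 - 3.563q → q* = 24.4048.
The welfare-loss triangle has base |q_m − q*| and height MEC(q_m) (the vertical gap between SMC and demand is zero at q* and MEC at q_m).
DWL = ½ × 4.0118 × 20.4080 = 40.9364.

DWL = £40.936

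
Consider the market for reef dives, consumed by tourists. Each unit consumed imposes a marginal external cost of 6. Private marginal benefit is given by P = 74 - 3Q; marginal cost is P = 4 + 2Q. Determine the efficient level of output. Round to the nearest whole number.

Q* = 13

Social marginal benefit = demand − MEC = 68 - 3Q.
Set SMB = MC: 68 - 3Q = 4 + 2Q → Q* = 12.8000.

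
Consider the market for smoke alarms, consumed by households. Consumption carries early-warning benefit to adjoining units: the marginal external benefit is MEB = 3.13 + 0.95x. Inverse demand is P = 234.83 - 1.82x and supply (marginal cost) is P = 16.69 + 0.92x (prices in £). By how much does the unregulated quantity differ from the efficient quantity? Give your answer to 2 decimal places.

Market equilibrium (private): 16.69 + 0.92x = 234.83 - 1.82x → x_m = 79.6131.
Social marginal benefit = demand + MEB = 237.96 - 0.87x.
Set SMB = MC: 237.96 - 0.87x = 16.69 + 0.92x → x* = 123.6145.
Gap = |79.6131 − 123.6145| = 44.0014.

44.00 units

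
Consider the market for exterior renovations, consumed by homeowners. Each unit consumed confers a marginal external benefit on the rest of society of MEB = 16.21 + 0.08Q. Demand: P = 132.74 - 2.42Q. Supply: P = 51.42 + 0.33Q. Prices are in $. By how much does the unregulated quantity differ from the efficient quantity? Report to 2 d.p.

Market equilibrium (private): 51.42 + 0.33Q = 132.74 - 2.42Q → Q_m = 29.5709.
Social marginal benefit = demand + MEB = 148.95 - 2.34Q.
Set SMB = MC: 148.95 - 2.34Q = 51.42 + 0.33Q → Q* = 36.5281.
Gap = |29.5709 − 36.5281| = 6.9572.

6.96 units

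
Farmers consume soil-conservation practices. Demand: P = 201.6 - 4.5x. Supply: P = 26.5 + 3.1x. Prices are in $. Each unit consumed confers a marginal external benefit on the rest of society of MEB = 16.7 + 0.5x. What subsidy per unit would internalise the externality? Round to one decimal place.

subsidy = $30.2 per unit

Social marginal benefit = demand + MEB = 218.3 - 4.0x.
Set SMB = MC: 218.3 - 4.0x = 26.5 + 3.1x → x* = 27.0141.
The Pigouvian subsidy equals MEB at x*: 16.7 + 0.5×27.0141 = 30.2071.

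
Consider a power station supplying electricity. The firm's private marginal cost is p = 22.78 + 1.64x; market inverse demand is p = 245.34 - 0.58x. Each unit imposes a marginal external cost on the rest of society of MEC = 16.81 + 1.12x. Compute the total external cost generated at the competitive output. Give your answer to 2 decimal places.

7313.53

Market equilibrium (private): 22.78 + 1.64x = 245.34 - 0.58x → x_m = 100.2523.
Total external cost = ∫₀^{x_m} (16.81 + 1.12x) dx = 16.81×100.2523 + ½×1.12×100.2523² = 7313.5344.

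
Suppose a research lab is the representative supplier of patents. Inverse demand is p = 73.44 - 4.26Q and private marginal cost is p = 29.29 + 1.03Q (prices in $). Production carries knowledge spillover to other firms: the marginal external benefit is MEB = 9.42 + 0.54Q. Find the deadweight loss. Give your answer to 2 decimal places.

Market equilibrium (private): 29.29 + 1.03Q = 73.44 - 4.26Q → Q_m = 8.3459.
Social marginal cost = private MC − MEB = 19.87 + 0.49Q.
Set SMC = demand: 19.87 + 0.49Q = 73.44 - 4.26Q → Q* = 11.2779.
The loss is the area between SMC and demand from Q* to Q_m; with linear curves that's a triangle of height MEB(Q_m).
DWL = ½ × 2.9320 × 13.9268 = 20.4167.

DWL = $20.42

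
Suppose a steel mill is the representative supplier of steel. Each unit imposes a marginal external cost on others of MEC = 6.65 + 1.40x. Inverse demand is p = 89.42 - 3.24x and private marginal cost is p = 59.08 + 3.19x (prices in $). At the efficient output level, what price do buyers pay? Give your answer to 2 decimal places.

Social marginal cost = private MC + MEC = 65.73 + 4.59x.
Set SMC = demand: 65.73 + 4.59x = 89.42 - 3.24x → x* = 3.0255.
Consumer price on the demand curve at x*: 89.42 − 3.24×3.0255 = 79.6174.

P = $79.62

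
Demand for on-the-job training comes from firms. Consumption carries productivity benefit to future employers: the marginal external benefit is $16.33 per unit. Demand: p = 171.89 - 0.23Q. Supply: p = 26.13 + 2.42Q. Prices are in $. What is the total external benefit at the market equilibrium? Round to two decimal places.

$898.21

Market equilibrium (private): 26.13 + 2.42Q = 171.89 - 0.23Q → Q_m = 55.0038.
Total external benefit = MEB × Q_m = 16.33 × 55.0038 = 898.2121.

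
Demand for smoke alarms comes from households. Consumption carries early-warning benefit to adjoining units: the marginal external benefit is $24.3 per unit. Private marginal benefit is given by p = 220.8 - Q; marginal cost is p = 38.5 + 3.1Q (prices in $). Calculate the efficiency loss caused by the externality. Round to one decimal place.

Market equilibrium (private): 38.5 + 3.1Q = 220.8 - Q → Q_m = 44.4634.
Social marginal benefit = demand + MEB = 245.1 - Q.
Set SMB = MC: 245.1 - Q = 38.5 + 3.1Q → Q* = 50.3902.
The loss is the area between SMB and MC from Q* to Q_m; with linear curves that's a triangle of height MEB(Q_m).
DWL = ½ × 5.9268 × 24.3000 = 72.0106.

DWL = $72.0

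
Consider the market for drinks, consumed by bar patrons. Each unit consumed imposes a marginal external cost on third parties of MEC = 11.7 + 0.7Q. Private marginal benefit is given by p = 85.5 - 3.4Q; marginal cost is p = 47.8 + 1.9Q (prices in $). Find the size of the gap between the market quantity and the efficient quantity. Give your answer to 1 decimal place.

2.8 units

Market equilibrium (private): 47.8 + 1.9Q = 85.5 - 3.4Q → Q_m = 7.1132.
Social marginal benefit = demand − MEC = 73.8 - 4.1Q.
Set SMB = MC: 73.8 - 4.1Q = 47.8 + 1.9Q → Q* = 4.3333.
Gap = |7.1132 − 4.3333| = 2.7799.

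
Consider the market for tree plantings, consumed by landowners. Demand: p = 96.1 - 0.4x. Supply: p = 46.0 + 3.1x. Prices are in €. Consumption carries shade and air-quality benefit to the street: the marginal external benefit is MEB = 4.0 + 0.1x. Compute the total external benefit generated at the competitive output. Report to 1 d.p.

Market equilibrium (private): 46.0 + 3.1x = 96.1 - 0.4x → x_m = 14.3143.
Total external benefit = ∫₀^{x_m} (4.0 + 0.1x) dx = 4.0×14.3143 + ½×0.1×14.3143² = 67.5022.

€67.5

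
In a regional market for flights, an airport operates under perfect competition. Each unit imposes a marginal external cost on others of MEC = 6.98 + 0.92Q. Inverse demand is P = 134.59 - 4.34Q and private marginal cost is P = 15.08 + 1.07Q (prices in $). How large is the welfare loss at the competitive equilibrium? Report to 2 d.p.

Market equilibrium (private): 15.08 + 1.07Q = 134.59 - 4.34Q → Q_m = 22.0906.
Social marginal cost = private MC + MEC = 22.06 + 1.99Q.
Set SMC = demand: 22.06 + 1.99Q = 134.59 - 4.34Q → Q* = 17.7773.
The loss is the area between SMC and demand from Q* to Q_m; with linear curves that's a triangle of height MEC(Q_m).
DWL = ½ × 4.3133 × 27.3033 = 58.8837.

DWL = $58.88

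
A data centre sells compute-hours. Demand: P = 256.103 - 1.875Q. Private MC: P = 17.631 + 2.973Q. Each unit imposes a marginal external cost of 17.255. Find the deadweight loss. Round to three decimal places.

DWL = 30.707

Market equilibrium (private): 17.631 + 2.973Q = 256.103 - 1.875Q → Q_m = 49.1898.
Social marginal cost = private MC + MEC = 34.886 + 2.973Q.
Set SMC = demand: 34.886 + 2.973Q = 256.103 - 1.875Q → Q* = 45.6306.
The loss is the area between SMC and demand from Q* to Q_m; with linear curves that's a triangle of height MEC(Q_m).
DWL = ½ × 3.5592 × 17.2550 = 30.7070.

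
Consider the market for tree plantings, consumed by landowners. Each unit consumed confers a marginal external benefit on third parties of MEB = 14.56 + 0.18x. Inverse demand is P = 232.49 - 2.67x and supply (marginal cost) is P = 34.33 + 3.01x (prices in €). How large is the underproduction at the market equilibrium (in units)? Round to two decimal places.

Market equilibrium (private): 34.33 + 3.01x = 232.49 - 2.67x → x_m = 34.8873.
Social marginal benefit = demand + MEB = 247.05 - 2.49x.
Set SMB = MC: 247.05 - 2.49x = 34.33 + 3.01x → x* = 38.6764.
Gap = |34.8873 − 38.6764| = 3.7891.

3.79 units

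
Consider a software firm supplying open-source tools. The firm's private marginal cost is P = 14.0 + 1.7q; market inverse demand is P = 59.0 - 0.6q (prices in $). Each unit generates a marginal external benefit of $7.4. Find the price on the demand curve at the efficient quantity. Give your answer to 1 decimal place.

Social marginal cost = private MC − MEB = 6.6 + 1.7q.
Set SMC = demand: 6.6 + 1.7q = 59.0 - 0.6q → q* = 22.7826.
Consumer price on the demand curve at q*: 59.0 − 0.6×22.7826 = 45.3304.

P = $45.3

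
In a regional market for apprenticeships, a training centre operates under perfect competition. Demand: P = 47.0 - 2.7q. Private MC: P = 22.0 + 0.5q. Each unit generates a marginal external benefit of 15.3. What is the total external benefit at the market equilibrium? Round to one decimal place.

Market equilibrium (private): 22.0 + 0.5q = 47.0 - 2.7q → q_m = 7.8125.
Total external benefit = MEB × q_m = 15.3 × 7.8125 = 119.5313.

119.5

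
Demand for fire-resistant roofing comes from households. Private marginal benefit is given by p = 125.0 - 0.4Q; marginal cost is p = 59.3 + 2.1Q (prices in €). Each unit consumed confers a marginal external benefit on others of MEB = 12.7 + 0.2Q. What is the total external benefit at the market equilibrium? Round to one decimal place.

€402.8

Market equilibrium (private): 59.3 + 2.1Q = 125.0 - 0.4Q → Q_m = 26.2800.
Total external benefit = ∫₀^{Q_m} (12.7 + 0.2Q) dQ = 12.7×26.2800 + ½×0.2×26.2800² = 402.8198.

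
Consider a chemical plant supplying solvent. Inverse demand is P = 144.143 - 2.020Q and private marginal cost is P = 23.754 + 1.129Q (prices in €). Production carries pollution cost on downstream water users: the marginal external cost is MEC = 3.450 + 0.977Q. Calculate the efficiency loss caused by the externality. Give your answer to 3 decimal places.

DWL = €201.741

Market equilibrium (private): 23.754 + 1.129Q = 144.143 - 2.020Q → Q_m = 38.2309.
Social marginal cost = private MC + MEC = 27.204 + 2.106Q.
Set SMC = demand: 27.204 + 2.106Q = 144.143 - 2.020Q → Q* = 28.3420.
The welfare-loss triangle has base |Q_m − Q*| and height MEC(Q_m) (the vertical gap between SMC and demand is zero at Q* and MEC at Q_m).
DWL = ½ × 9.8889 × 40.8016 = 201.7415.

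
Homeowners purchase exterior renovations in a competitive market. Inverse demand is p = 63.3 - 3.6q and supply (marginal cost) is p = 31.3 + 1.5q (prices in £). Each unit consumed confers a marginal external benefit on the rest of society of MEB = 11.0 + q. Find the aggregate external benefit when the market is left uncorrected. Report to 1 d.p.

Market equilibrium (private): 31.3 + 1.5q = 63.3 - 3.6q → q_m = 6.2745.
Total external benefit = ∫₀^{q_m} (11.0 + 1.0q) dq = 11.0×6.2745 + ½×1.0×6.2745² = 88.7042.

£88.7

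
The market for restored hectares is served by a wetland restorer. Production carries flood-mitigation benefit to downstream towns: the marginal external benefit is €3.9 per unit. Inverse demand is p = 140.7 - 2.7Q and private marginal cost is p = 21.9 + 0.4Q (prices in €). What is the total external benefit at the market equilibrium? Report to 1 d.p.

Market equilibrium (private): 21.9 + 0.4Q = 140.7 - 2.7Q → Q_m = 38.3226.
Total external benefit = MEB × Q_m = 3.9 × 38.3226 = 149.4581.

€149.5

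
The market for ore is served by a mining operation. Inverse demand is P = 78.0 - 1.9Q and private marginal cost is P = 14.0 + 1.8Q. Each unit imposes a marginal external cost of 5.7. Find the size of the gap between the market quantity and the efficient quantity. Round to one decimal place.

Market equilibrium (private): 14.0 + 1.8Q = 78.0 - 1.9Q → Q_m = 17.2973.
Social marginal cost = private MC + MEC = 19.7 + 1.8Q.
Set SMC = demand: 19.7 + 1.8Q = 78.0 - 1.9Q → Q* = 15.7568.
Gap = |17.2973 − 15.7568| = 1.5405.

1.5 units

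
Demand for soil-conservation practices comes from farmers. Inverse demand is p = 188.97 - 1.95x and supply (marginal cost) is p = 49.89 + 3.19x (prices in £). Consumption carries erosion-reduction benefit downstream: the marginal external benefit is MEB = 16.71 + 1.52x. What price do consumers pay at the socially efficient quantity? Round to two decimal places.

P = £105.05

Social marginal benefit = demand + MEB = 205.68 - 0.43x.
Set SMB = MC: 205.68 - 0.43x = 49.89 + 3.19x → x* = 43.0359.
Consumer price on the demand curve at x*: 188.97 − 1.95×43.0359 = 105.0500.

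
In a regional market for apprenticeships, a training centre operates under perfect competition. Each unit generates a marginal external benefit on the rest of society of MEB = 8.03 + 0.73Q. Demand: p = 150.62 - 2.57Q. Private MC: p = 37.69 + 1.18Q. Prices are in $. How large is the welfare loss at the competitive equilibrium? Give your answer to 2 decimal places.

DWL = $149.14

Market equilibrium (private): 37.69 + 1.18Q = 150.62 - 2.57Q → Q_m = 30.1147.
Social marginal cost = private MC − MEB = 29.66 + 0.45Q.
Set SMC = demand: 29.66 + 0.45Q = 150.62 - 2.57Q → Q* = 40.0530.
The welfare-loss triangle has base |Q_m − Q*| and height MEB(Q_m) (the vertical gap between SMC and demand is zero at Q* and MEB at Q_m).
DWL = ½ × 9.9383 × 30.0137 = 149.1426.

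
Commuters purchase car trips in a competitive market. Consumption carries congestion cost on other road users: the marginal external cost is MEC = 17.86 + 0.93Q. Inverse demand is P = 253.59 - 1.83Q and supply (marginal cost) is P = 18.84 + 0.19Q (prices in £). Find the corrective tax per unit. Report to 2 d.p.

tax = £86.24 per unit

Social marginal benefit = demand − MEC = 235.73 - 2.76Q.
Set SMB = MC: 235.73 - 2.76Q = 18.84 + 0.19Q → Q* = 73.5220.
The Pigouvian tax equals MEC at Q*: 17.86 + 0.93×73.5220 = 86.2355.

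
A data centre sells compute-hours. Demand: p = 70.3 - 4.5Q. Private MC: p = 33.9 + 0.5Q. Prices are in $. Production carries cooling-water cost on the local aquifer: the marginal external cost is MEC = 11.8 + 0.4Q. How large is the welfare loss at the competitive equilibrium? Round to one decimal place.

DWL = $20.0

Market equilibrium (private): 33.9 + 0.5Q = 70.3 - 4.5Q → Q_m = 7.2800.
Social marginal cost = private MC + MEC = 45.7 + 0.9Q.
Set SMC = demand: 45.7 + 0.9Q = 70.3 - 4.5Q → Q* = 4.5556.
The welfare-loss triangle has base |Q_m − Q*| and height MEC(Q_m) (the vertical gap between SMC and demand is zero at Q* and MEC at Q_m).
DWL = ½ × 2.7244 × 14.7120 = 20.0407.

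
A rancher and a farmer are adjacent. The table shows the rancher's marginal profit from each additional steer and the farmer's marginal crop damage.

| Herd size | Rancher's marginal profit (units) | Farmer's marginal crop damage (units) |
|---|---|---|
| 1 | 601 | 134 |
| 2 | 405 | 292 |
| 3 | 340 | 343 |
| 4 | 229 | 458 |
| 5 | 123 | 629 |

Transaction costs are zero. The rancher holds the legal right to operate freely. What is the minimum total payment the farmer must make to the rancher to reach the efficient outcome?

Left alone the rancher would choose level 5 (marginal profit stays positive).
Efficient level: k* = 2 (marginal profit ≥ marginal crop damage through 2).
The farmer must at least cover the rancher's forgone profit from cutting 5→2: 340 + 229 + 123 = 692.

692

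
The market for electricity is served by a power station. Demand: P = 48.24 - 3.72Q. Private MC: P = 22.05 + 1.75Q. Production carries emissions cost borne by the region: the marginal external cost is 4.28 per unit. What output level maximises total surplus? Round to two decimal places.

Q* = 4.01

Social marginal cost = private MC + MEC = 26.33 + 1.75Q.
Set SMC = demand: 26.33 + 1.75Q = 48.24 - 3.72Q → Q* = 4.0055.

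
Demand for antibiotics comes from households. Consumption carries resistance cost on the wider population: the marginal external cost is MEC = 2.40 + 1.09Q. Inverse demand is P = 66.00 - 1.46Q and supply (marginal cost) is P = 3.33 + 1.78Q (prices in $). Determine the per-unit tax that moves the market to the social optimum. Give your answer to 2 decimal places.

Social marginal benefit = demand − MEC = 63.60 - 2.55Q.
Set SMB = MC: 63.60 - 2.55Q = 3.33 + 1.78Q → Q* = 13.9192.
The Pigouvian tax equals MEC at Q*: 2.40 + 1.09×13.9192 = 17.5719.

tax = $17.57 per unit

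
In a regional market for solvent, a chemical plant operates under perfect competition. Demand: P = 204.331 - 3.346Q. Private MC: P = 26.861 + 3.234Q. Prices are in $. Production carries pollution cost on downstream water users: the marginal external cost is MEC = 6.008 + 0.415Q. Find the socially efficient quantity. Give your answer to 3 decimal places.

Social marginal cost = private MC + MEC = 32.869 + 3.649Q.
Set SMC = demand: 32.869 + 3.649Q = 204.331 - 3.346Q → Q* = 24.5121.

Q* = 24.512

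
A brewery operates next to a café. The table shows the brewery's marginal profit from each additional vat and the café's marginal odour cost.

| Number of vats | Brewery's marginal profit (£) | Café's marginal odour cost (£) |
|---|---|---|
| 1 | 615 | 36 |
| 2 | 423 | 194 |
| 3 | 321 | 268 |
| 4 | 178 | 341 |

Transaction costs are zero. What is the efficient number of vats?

3

Bargaining reaches the level where marginal profit last exceeds marginal odour cost.
That holds through level 3 (321 ≥ 268) but not at 4 (178 < 341).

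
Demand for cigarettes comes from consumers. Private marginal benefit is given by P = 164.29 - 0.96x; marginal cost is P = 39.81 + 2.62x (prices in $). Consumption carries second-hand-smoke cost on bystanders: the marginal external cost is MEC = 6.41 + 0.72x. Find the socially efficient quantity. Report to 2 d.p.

Social marginal benefit = demand − MEC = 157.88 - 1.68x.
Set SMB = MC: 157.88 - 1.68x = 39.81 + 2.62x → x* = 27.4581.

x* = 27.46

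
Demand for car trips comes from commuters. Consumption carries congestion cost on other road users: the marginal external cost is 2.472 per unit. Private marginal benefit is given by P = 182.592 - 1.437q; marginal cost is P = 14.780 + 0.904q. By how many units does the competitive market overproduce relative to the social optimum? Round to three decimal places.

1.056 units

Market equilibrium (private): 14.780 + 0.904q = 182.592 - 1.437q → q_m = 71.6839.
Social marginal benefit = demand − MEC = 180.120 - 1.437q.
Set SMB = MC: 180.120 - 1.437q = 14.780 + 0.904q → q* = 70.6279.
Gap = |71.6839 − 70.6279| = 1.0560.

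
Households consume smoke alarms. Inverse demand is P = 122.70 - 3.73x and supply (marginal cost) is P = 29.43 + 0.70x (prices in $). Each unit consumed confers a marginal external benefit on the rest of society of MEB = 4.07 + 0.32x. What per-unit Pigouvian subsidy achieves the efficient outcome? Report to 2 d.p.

Social marginal benefit = demand + MEB = 126.77 - 3.41x.
Set SMB = MC: 126.77 - 3.41x = 29.43 + 0.70x → x* = 23.6837.
The Pigouvian subsidy equals MEB at x*: 4.07 + 0.32×23.6837 = 11.6488.

subsidy = $11.65 per unit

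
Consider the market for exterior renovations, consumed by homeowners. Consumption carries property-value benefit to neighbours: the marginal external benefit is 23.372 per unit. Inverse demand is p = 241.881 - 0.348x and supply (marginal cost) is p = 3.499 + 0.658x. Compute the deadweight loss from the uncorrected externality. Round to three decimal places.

Market equilibrium (private): 3.499 + 0.658x = 241.881 - 0.348x → x_m = 236.9602.
Social marginal benefit = demand + MEB = 265.253 - 0.348x.
Set SMB = MC: 265.253 - 0.348x = 3.499 + 0.658x → x* = 260.1928.
Height of the DWL triangle at x_m is SMB(x_m) − MC(x_m) = MEB(x_m) = 23.3720.
DWL = ½ × 23.2326 × 23.3720 = 271.4962.

DWL = 271.496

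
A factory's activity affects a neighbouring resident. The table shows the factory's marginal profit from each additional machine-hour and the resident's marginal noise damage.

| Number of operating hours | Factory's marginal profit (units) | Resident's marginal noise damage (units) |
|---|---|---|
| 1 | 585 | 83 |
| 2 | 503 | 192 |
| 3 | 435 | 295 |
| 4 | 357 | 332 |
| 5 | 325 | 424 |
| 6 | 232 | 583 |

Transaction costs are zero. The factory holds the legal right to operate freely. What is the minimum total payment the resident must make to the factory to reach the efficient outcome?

Left alone the factory would choose level 6 (marginal profit stays positive).
Efficient level: k* = 4 (marginal profit ≥ marginal noise damage through 4).
The resident must at least cover the factory's forgone profit from cutting 6→4: 325 + 232 = 557.

557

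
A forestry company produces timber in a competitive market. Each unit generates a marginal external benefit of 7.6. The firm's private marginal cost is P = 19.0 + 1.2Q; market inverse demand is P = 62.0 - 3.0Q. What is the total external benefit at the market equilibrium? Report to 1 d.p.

Market equilibrium (private): 19.0 + 1.2Q = 62.0 - 3.0Q → Q_m = 10.2381.
Total external benefit = MEB × Q_m = 7.6 × 10.2381 = 77.8096.

77.8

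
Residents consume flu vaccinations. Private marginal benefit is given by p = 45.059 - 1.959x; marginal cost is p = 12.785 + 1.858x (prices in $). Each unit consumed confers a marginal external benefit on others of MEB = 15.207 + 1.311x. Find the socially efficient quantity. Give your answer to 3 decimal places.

x* = 18.947

Social marginal benefit = demand + MEB = 60.266 - 0.648x.
Set SMB = MC: 60.266 - 0.648x = 12.785 + 1.858x → x* = 18.9469.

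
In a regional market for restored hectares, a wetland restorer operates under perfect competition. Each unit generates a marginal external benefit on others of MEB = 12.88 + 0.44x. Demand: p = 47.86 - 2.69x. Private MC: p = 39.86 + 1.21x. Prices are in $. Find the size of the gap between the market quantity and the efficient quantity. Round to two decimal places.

3.98 units

Market equilibrium (private): 39.86 + 1.21x = 47.86 - 2.69x → x_m = 2.0513.
Social marginal cost = private MC − MEB = 26.98 + 0.77x.
Set SMC = demand: 26.98 + 0.77x = 47.86 - 2.69x → x* = 6.0347.
Gap = |2.0513 − 6.0347| = 3.9834.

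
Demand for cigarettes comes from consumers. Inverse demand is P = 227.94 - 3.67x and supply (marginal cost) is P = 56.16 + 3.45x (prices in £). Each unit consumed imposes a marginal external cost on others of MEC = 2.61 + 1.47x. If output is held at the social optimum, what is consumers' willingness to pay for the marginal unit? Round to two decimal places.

Social marginal benefit = demand − MEC = 225.33 - 5.14x.
Set SMB = MC: 225.33 - 5.14x = 56.16 + 3.45x → x* = 19.6938.
Consumer price on the demand curve at x*: 227.94 − 3.67×19.6938 = 155.6638.

P = £155.66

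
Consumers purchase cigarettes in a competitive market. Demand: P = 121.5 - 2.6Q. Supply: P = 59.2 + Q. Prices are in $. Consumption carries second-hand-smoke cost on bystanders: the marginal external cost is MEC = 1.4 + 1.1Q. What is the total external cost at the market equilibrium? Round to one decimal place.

$188.9

Market equilibrium (private): 59.2 + Q = 121.5 - 2.6Q → Q_m = 17.3056.
Total external cost = ∫₀^{Q_m} (1.4 + 1.1Q) dQ = 1.4×17.3056 + ½×1.1×17.3056² = 188.9439.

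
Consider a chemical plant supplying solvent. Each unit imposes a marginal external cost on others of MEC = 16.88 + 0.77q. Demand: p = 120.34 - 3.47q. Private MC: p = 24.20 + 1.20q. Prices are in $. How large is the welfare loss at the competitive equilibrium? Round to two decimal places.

Market equilibrium (private): 24.20 + 1.20q = 120.34 - 3.47q → q_m = 20.5867.
Social marginal cost = private MC + MEC = 41.08 + 1.97q.
Set SMC = demand: 41.08 + 1.97q = 120.34 - 3.47q → q* = 14.5699.
Between q* and q_m the wedge SMC − demand runs linearly from 0 to MEC(q_m), so the loss is a triangle.
DWL = ½ × 6.0168 × 32.7318 = 98.4703.

DWL = $98.47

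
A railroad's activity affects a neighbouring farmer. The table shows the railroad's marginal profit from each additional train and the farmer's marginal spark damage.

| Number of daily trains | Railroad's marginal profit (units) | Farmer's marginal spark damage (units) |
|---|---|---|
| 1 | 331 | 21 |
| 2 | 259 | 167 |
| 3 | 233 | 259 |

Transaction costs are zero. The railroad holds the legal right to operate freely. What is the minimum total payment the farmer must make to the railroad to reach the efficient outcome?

233

Left alone the railroad would choose level 3 (marginal profit stays positive).
Efficient level: k* = 2 (marginal profit ≥ marginal spark damage through 2).
The farmer must at least cover the railroad's forgone profit from cutting 3→2: 233 = 233.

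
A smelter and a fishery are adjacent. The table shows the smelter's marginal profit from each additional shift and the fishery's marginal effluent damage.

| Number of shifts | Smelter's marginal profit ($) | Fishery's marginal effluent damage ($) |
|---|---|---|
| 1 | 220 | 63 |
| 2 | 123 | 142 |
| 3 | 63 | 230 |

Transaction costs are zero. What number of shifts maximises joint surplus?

1

Bargaining reaches the level where marginal profit last exceeds marginal effluent damage.
That holds through level 1 (220 ≥ 63) but not at 2 (123 < 142).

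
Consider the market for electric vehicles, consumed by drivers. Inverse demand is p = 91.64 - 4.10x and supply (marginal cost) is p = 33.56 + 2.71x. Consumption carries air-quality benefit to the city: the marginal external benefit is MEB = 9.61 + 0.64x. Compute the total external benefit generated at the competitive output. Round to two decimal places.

105.24

Market equilibrium (private): 33.56 + 2.71x = 91.64 - 4.10x → x_m = 8.5286.
Total external benefit = ∫₀^{x_m} (9.61 + 0.64x) dx = 9.61×8.5286 + ½×0.64×8.5286² = 105.2357.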